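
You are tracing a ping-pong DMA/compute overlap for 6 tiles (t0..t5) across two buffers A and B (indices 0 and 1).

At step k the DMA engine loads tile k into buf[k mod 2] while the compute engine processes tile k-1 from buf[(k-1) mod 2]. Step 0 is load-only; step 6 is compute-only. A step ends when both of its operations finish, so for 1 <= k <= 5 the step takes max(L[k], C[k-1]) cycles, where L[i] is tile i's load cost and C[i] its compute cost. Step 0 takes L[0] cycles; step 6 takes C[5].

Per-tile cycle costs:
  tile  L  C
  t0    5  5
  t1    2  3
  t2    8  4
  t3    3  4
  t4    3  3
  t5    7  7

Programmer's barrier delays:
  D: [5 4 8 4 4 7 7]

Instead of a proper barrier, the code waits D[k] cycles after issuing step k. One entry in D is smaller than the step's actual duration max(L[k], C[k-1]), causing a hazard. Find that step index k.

k=0 barrier L[0]=5→5c, D[0]=5 ok
k=1 barrier max(L[1]=2,C[0]=5)→5c, D[1]=4 SHORT
k=2 barrier max(L[2]=8,C[1]=3)→8c, D[2]=8 ok
k=3 barrier max(L[3]=3,C[2]=4)→4c, D[3]=4 ok
k=4 barrier max(L[4]=3,C[3]=4)→4c, D[4]=4 ok
k=5 barrier max(L[5]=7,C[4]=3)→7c, D[5]=7 ok
k=6 barrier C[5]=7→7c, D[6]=7 ok

hazard at step 1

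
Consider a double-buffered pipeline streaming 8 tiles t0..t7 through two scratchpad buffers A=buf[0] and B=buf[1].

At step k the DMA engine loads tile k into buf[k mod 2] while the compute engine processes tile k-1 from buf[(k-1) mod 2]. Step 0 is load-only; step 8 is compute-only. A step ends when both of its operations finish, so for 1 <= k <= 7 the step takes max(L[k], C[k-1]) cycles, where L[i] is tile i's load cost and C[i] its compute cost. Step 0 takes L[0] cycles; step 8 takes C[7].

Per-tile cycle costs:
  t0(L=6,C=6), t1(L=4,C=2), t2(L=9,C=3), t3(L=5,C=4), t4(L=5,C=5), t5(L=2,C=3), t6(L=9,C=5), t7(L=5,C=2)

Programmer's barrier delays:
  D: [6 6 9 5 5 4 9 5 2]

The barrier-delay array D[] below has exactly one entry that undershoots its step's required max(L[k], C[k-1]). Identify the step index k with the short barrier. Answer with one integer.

hazard at step 5

k=0 barrier L[0]=6→6c, D[0]=6 ok
k=1 barrier max(L[1]=4,C[0]=6)→6c, D[1]=6 ok
k=2 barrier max(L[2]=9,C[1]=2)→9c, D[2]=9 ok
k=3 barrier max(L[3]=5,C[2]=3)→5c, D[3]=5 ok
k=4 barrier max(L[4]=5,C[3]=4)→5c, D[4]=5 ok
k=5 barrier max(L[5]=2,C[4]=5)→5c, D[5]=4 SHORT
k=6 barrier max(L[6]=9,C[5]=3)→9c, D[6]=9 ok
k=7 barrier max(L[7]=5,C[6]=5)→5c, D[7]=5 ok
k=8 barrier C[7]=2→2c, D[8]=2 ok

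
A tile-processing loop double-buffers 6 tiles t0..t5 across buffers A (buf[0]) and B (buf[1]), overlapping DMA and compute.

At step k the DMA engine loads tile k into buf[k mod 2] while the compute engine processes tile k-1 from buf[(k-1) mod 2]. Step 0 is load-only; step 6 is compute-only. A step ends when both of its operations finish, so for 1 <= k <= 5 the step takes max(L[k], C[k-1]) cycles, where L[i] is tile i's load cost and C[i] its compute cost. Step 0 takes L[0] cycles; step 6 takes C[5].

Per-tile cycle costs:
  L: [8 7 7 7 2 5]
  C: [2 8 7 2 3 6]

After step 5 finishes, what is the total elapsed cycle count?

end_cycle[5] = 37

step 0: L[0]=8 → dur=8, Σ=8 | A=load:t0 B=idle [load-only]
step 1: L[1]=7 C[0]=2 → dur=7, Σ=15 | A=compute:t0 B=load:t1 [load-bound]
step 2: L[2]=7 C[1]=8 → dur=8, Σ=23 | A=load:t2 B=compute:t1 [compute-bound]
step 3: L[3]=7 C[2]=7 → dur=7, Σ=30 | A=compute:t2 B=load:t3 [tied]
step 4: L[4]=2 C[3]=2 → dur=2, Σ=32 | A=load:t4 B=compute:t3 [tied]
step 5: L[5]=5 C[4]=3 → dur=5, Σ=37 | A=compute:t4 B=load:t5 [load-bound]
step 6: C[5]=6 → dur=6, Σ=43 | A=idle B=compute:t5 [compute-only]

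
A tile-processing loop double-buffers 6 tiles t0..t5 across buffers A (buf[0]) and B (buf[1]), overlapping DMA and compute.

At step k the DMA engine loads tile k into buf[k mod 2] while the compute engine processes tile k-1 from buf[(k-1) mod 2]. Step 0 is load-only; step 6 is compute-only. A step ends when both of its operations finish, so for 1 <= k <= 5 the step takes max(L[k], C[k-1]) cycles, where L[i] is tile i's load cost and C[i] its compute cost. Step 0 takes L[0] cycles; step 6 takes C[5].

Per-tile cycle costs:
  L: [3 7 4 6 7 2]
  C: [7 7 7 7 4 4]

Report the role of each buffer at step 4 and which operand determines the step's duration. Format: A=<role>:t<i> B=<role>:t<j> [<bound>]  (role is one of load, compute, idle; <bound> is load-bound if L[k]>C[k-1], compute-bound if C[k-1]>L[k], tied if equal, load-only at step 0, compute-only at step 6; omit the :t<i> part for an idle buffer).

k=0 load=t0/3c comp=- wait=3 total=3
k=1 load=t1/7c comp=t0/7c wait=7 total=10
k=2 load=t2/4c comp=t1/7c wait=7 total=17
k=3 load=t3/6c comp=t2/7c wait=7 total=24
k=4 load=t4/7c comp=t3/7c wait=7 total=31
k=5 load=t5/2c comp=t4/4c wait=4 total=35
k=6 load=- comp=t5/4c wait=4 total=39

step 4: A=load:t4 B=compute:t3 [tied]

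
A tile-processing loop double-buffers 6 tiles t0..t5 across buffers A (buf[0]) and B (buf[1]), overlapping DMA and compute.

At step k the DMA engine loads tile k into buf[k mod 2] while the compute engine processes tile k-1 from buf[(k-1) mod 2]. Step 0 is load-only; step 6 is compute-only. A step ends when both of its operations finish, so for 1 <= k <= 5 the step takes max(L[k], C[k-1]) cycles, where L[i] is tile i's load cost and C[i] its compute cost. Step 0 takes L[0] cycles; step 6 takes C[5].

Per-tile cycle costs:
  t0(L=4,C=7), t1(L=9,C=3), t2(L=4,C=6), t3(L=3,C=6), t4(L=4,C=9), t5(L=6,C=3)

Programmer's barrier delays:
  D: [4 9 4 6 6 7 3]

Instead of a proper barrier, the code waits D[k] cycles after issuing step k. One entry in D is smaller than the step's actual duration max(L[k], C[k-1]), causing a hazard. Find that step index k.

k=0 barrier L[0]=4→4c, D[0]=4 ok
k=1 barrier max(L[1]=9,C[0]=7)→9c, D[1]=9 ok
k=2 barrier max(L[2]=4,C[1]=3)→4c, D[2]=4 ok
k=3 barrier max(L[3]=3,C[2]=6)→6c, D[3]=6 ok
k=4 barrier max(L[4]=4,C[3]=6)→6c, D[4]=6 ok
k=5 barrier max(L[5]=6,C[4]=9)→9c, D[5]=7 SHORT
k=6 barrier C[5]=3→3c, D[6]=3 ok

hazard at step 5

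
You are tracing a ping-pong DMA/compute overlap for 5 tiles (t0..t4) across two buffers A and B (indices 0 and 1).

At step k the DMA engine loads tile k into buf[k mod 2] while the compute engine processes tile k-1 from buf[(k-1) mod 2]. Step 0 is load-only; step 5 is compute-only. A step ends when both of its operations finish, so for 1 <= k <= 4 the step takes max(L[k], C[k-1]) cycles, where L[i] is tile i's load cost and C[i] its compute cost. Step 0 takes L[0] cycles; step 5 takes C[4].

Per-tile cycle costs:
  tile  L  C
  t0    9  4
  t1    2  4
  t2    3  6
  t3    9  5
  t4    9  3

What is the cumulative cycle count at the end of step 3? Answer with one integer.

end_cycle[3] = 26

  0. 9=9c; end=9; A:t0 B:-
  1. max(2,4)=4c; end=13; A:t0 B:t1
  2. max(3,4)=4c; end=17; A:t2 B:t1
  3. max(9,6)=9c; end=26; A:t2 B:t3
  4. max(9,5)=9c; end=35; A:t4 B:t3
  5. 3=3c; end=38; A:t4 B:t3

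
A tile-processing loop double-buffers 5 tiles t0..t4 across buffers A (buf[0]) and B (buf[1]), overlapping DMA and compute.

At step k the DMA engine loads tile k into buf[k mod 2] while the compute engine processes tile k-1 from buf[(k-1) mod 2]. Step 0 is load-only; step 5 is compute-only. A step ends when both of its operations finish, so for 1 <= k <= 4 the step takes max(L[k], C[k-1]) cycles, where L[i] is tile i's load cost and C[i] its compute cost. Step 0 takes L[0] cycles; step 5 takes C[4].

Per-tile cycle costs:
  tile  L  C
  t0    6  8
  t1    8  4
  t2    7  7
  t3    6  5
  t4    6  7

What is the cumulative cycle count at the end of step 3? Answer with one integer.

step 0: L[0]=6 → dur=6, Σ=6 | A=load:t0 B=idle [load-only]
step 1: L[1]=8 C[0]=8 → dur=8, Σ=14 | A=compute:t0 B=load:t1 [tied]
step 2: L[2]=7 C[1]=4 → dur=7, Σ=21 | A=load:t2 B=compute:t1 [load-bound]
step 3: L[3]=6 C[2]=7 → dur=7, Σ=28 | A=compute:t2 B=load:t3 [compute-bound]
step 4: L[4]=6 C[3]=5 → dur=6, Σ=34 | A=load:t4 B=compute:t3 [load-bound]
step 5: C[4]=7 → dur=7, Σ=41 | A=compute:t4 B=idle [compute-only]

end_cycle[3] = 28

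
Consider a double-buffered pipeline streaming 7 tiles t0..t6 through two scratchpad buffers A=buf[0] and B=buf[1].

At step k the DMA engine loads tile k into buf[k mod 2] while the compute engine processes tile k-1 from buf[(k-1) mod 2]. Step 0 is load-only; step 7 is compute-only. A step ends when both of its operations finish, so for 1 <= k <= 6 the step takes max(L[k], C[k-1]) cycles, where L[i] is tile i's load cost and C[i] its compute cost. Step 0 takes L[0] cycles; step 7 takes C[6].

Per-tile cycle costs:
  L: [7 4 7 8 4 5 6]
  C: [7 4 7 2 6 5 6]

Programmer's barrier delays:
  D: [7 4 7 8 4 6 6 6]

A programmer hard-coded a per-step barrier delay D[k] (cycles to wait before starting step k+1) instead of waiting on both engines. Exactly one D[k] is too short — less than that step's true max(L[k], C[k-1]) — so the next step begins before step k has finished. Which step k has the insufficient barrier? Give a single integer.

hazard at step 1

[0] required=L[0]=7=7 vs D=7 ok
[1] required=max(L[1]=4,C[0]=7)=7 vs D=4 SHORT
[2] required=max(L[2]=7,C[1]=4)=7 vs D=7 ok
[3] required=max(L[3]=8,C[2]=7)=8 vs D=8 ok
[4] required=max(L[4]=4,C[3]=2)=4 vs D=4 ok
[5] required=max(L[5]=5,C[4]=6)=6 vs D=6 ok
[6] required=max(L[6]=6,C[5]=5)=6 vs D=6 ok
[7] required=C[6]=6=6 vs D=6 ok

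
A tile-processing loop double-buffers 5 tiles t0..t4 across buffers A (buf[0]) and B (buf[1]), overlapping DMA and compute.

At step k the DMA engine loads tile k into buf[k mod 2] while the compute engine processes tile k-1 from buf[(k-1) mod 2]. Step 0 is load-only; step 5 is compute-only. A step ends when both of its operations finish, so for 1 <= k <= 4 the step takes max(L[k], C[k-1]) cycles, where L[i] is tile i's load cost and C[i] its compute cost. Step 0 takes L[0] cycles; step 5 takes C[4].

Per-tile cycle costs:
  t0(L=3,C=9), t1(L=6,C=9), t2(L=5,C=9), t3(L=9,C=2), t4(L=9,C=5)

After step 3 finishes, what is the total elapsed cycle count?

end_cycle[3] = 30

k=0 load=t0/3c comp=- wait=3 total=3
k=1 load=t1/6c comp=t0/9c wait=9 total=12
k=2 load=t2/5c comp=t1/9c wait=9 total=21
k=3 load=t3/9c comp=t2/9c wait=9 total=30
k=4 load=t4/9c comp=t3/2c wait=9 total=39
k=5 load=- comp=t4/5c wait=5 total=44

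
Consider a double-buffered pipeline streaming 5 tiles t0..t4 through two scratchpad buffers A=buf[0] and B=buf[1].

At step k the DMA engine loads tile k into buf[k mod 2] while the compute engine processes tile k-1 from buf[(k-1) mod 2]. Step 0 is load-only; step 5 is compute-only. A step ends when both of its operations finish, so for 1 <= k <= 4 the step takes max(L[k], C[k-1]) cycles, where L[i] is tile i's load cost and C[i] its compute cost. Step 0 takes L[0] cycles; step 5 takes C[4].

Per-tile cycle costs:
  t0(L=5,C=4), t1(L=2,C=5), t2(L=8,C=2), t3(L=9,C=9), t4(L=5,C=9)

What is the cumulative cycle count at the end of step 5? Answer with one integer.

end_cycle[5] = 44

step 0: L[0]=5 → dur=5, Σ=5 | A=load:t0 B=idle [load-only]
step 1: L[1]=2 C[0]=4 → dur=4, Σ=9 | A=compute:t0 B=load:t1 [compute-bound]
step 2: L[2]=8 C[1]=5 → dur=8, Σ=17 | A=load:t2 B=compute:t1 [load-bound]
step 3: L[3]=9 C[2]=2 → dur=9, Σ=26 | A=compute:t2 B=load:t3 [load-bound]
step 4: L[4]=5 C[3]=9 → dur=9, Σ=35 | A=load:t4 B=compute:t3 [compute-bound]
step 5: C[4]=9 → dur=9, Σ=44 | A=compute:t4 B=idle [compute-only]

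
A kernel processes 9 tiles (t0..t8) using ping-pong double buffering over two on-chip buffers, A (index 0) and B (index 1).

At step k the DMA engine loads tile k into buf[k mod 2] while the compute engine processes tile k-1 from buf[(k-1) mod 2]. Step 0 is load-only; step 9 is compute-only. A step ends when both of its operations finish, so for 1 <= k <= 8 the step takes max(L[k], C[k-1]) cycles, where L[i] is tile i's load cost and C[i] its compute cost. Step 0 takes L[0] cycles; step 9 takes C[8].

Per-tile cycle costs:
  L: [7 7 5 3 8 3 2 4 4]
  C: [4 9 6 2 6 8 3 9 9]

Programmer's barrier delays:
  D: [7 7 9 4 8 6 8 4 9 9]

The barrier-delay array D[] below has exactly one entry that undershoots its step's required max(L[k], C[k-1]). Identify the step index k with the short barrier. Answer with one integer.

hazard at step 3

k=0 barrier L[0]=7→7c, D[0]=7 ok
k=1 barrier max(L[1]=7,C[0]=4)→7c, D[1]=7 ok
k=2 barrier max(L[2]=5,C[1]=9)→9c, D[2]=9 ok
k=3 barrier max(L[3]=3,C[2]=6)→6c, D[3]=4 SHORT
k=4 barrier max(L[4]=8,C[3]=2)→8c, D[4]=8 ok
k=5 barrier max(L[5]=3,C[4]=6)→6c, D[5]=6 ok
k=6 barrier max(L[6]=2,C[5]=8)→8c, D[6]=8 ok
k=7 barrier max(L[7]=4,C[6]=3)→4c, D[7]=4 ok
k=8 barrier max(L[8]=4,C[7]=9)→9c, D[8]=9 ok
k=9 barrier C[8]=9→9c, D[9]=9 ok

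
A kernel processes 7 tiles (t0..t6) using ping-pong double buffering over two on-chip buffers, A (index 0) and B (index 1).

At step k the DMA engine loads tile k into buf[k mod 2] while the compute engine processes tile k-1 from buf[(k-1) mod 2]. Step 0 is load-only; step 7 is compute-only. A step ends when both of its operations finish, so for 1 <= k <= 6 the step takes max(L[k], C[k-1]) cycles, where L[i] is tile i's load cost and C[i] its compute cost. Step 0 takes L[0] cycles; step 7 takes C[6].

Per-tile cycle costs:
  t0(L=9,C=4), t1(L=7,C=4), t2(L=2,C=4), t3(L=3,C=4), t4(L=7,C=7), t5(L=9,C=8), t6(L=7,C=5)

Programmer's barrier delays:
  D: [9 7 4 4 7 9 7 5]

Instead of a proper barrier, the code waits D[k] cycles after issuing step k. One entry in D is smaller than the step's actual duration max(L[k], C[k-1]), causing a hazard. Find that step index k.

hazard at step 6

[0] required=L[0]=9=9 vs D=9 ok
[1] required=max(L[1]=7,C[0]=4)=7 vs D=7 ok
[2] required=max(L[2]=2,C[1]=4)=4 vs D=4 ok
[3] required=max(L[3]=3,C[2]=4)=4 vs D=4 ok
[4] required=max(L[4]=7,C[3]=4)=7 vs D=7 ok
[5] required=max(L[5]=9,C[4]=7)=9 vs D=9 ok
[6] required=max(L[6]=7,C[5]=8)=8 vs D=7 SHORT
[7] required=C[6]=5=5 vs D=5 ok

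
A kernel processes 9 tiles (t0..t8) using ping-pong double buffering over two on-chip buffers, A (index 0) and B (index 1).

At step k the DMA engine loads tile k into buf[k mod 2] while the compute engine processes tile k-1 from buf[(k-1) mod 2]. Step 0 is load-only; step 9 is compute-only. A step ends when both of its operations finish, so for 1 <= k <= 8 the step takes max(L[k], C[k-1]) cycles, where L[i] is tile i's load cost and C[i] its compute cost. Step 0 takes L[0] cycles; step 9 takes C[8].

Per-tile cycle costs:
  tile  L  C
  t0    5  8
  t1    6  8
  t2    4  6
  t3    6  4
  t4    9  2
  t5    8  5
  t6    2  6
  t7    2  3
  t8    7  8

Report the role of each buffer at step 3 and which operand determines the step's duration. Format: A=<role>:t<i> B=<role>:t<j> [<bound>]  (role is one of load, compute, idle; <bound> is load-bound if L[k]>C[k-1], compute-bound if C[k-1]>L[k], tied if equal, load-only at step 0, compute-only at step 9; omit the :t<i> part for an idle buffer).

step 3: A=compute:t2 B=load:t3 [tied]

  0. 5=5c; end=5; A:t0 B:-
  1. max(6,8)=8c; end=13; A:t0 B:t1
  2. max(4,8)=8c; end=21; A:t2 B:t1
  3. max(6,6)=6c; end=27; A:t2 B:t3
  4. max(9,4)=9c; end=36; A:t4 B:t3
  5. max(8,2)=8c; end=44; A:t4 B:t5
  6. max(2,5)=5c; end=49; A:t6 B:t5
  7. max(2,6)=6c; end=55; A:t6 B:t7
  8. max(7,3)=7c; end=62; A:t8 B:t7
  9. 8=8c; end=70; A:t8 B:t7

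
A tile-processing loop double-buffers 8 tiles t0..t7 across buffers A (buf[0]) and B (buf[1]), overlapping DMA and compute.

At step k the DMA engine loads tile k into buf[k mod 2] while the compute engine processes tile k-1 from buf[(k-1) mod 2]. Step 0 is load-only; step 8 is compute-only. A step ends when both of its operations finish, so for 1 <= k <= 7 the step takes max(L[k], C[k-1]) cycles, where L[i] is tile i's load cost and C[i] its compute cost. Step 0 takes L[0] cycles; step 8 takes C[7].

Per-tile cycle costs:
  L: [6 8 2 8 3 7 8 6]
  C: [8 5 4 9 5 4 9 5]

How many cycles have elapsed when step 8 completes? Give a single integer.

k=0 load=t0/6c comp=- wait=6 total=6
k=1 load=t1/8c comp=t0/8c wait=8 total=14
k=2 load=t2/2c comp=t1/5c wait=5 total=19
k=3 load=t3/8c comp=t2/4c wait=8 total=27
k=4 load=t4/3c comp=t3/9c wait=9 total=36
k=5 load=t5/7c comp=t4/5c wait=7 total=43
k=6 load=t6/8c comp=t5/4c wait=8 total=51
k=7 load=t7/6c comp=t6/9c wait=9 total=60
k=8 load=- comp=t7/5c wait=5 total=65

end_cycle[8] = 65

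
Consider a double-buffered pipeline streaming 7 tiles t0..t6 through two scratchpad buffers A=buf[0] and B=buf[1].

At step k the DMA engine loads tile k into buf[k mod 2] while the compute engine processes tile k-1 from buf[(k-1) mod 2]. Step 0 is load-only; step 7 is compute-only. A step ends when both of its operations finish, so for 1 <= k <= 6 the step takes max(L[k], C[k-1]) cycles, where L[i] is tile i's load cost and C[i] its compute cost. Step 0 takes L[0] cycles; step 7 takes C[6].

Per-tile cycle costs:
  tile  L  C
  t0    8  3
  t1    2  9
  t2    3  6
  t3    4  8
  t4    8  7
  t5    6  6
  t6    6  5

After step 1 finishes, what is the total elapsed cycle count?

step 0: L[0]=8 → dur=8, Σ=8 | A=load:t0 B=idle [load-only]
step 1: L[1]=2 C[0]=3 → dur=3, Σ=11 | A=compute:t0 B=load:t1 [compute-bound]
step 2: L[2]=3 C[1]=9 → dur=9, Σ=20 | A=load:t2 B=compute:t1 [compute-bound]
step 3: L[3]=4 C[2]=6 → dur=6, Σ=26 | A=compute:t2 B=load:t3 [compute-bound]
step 4: L[4]=8 C[3]=8 → dur=8, Σ=34 | A=load:t4 B=compute:t3 [tied]
step 5: L[5]=6 C[4]=7 → dur=7, Σ=41 | A=compute:t4 B=load:t5 [compute-bound]
step 6: L[6]=6 C[5]=6 → dur=6, Σ=47 | A=load:t6 B=compute:t5 [tied]
step 7: C[6]=5 → dur=5, Σ=52 | A=compute:t6 B=idle [compute-only]

end_cycle[1] = 11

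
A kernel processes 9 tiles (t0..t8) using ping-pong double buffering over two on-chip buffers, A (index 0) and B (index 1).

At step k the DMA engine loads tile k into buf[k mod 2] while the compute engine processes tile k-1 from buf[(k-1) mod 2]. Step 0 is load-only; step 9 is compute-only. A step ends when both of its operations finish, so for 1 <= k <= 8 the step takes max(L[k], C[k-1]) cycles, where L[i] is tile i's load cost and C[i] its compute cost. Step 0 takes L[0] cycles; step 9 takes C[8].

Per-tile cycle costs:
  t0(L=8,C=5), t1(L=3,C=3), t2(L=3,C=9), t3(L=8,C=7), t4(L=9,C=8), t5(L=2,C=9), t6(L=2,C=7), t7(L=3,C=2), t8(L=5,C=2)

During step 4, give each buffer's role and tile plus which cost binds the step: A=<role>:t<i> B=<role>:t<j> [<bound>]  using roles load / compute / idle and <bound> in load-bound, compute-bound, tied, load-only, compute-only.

step 4: A=load:t4 B=compute:t3 [load-bound]

step 0: L[0]=8 → dur=8, Σ=8 | A=load:t0 B=idle [load-only]
step 1: L[1]=3 C[0]=5 → dur=5, Σ=13 | A=compute:t0 B=load:t1 [compute-bound]
step 2: L[2]=3 C[1]=3 → dur=3, Σ=16 | A=load:t2 B=compute:t1 [tied]
step 3: L[3]=8 C[2]=9 → dur=9, Σ=25 | A=compute:t2 B=load:t3 [compute-bound]
step 4: L[4]=9 C[3]=7 → dur=9, Σ=34 | A=load:t4 B=compute:t3 [load-bound]
step 5: L[5]=2 C[4]=8 → dur=8, Σ=42 | A=compute:t4 B=load:t5 [compute-bound]
step 6: L[6]=2 C[5]=9 → dur=9, Σ=51 | A=load:t6 B=compute:t5 [compute-bound]
step 7: L[7]=3 C[6]=7 → dur=7, Σ=58 | A=compute:t6 B=load:t7 [compute-bound]
step 8: L[8]=5 C[7]=2 → dur=5, Σ=63 | A=load:t8 B=compute:t7 [load-bound]
step 9: C[8]=2 → dur=2, Σ=65 | A=compute:t8 B=idle [compute-only]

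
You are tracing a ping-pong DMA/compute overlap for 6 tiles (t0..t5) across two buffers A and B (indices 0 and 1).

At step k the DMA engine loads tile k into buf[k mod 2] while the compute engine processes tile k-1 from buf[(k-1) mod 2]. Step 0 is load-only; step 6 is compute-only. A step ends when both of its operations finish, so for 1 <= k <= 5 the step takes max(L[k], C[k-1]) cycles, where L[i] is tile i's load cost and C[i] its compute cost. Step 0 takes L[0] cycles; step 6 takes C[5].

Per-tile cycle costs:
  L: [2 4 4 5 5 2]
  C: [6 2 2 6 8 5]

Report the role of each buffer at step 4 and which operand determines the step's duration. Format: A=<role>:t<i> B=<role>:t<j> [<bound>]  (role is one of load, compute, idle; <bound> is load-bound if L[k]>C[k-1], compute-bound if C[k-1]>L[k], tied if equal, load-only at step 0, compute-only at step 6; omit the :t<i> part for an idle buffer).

step 4: A=load:t4 B=compute:t3 [compute-bound]

  0. 2=2c; end=2; A:t0 B:-
  1. max(4,6)=6c; end=8; A:t0 B:t1
  2. max(4,2)=4c; end=12; A:t2 B:t1
  3. max(5,2)=5c; end=17; A:t2 B:t3
  4. max(5,6)=6c; end=23; A:t4 B:t3
  5. max(2,8)=8c; end=31; A:t4 B:t5
  6. 5=5c; end=36; A:t4 B:t5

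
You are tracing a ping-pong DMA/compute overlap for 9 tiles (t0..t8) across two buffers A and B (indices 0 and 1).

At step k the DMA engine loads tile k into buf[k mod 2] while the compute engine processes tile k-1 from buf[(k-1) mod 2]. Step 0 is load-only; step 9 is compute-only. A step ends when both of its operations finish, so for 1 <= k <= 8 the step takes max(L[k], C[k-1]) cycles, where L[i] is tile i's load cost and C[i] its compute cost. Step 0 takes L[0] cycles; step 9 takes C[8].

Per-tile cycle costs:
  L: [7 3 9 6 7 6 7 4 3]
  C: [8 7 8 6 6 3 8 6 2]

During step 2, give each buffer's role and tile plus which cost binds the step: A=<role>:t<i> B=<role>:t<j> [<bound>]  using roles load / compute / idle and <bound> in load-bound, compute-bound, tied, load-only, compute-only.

step 2: A=load:t2 B=compute:t1 [load-bound]

step 0: L[0]=7 → dur=7, Σ=7 | A=load:t0 B=idle [load-only]
step 1: L[1]=3 C[0]=8 → dur=8, Σ=15 | A=compute:t0 B=load:t1 [compute-bound]
step 2: L[2]=9 C[1]=7 → dur=9, Σ=24 | A=load:t2 B=compute:t1 [load-bound]
step 3: L[3]=6 C[2]=8 → dur=8, Σ=32 | A=compute:t2 B=load:t3 [compute-bound]
step 4: L[4]=7 C[3]=6 → dur=7, Σ=39 | A=load:t4 B=compute:t3 [load-bound]
step 5: L[5]=6 C[4]=6 → dur=6, Σ=45 | A=compute:t4 B=load:t5 [tied]
step 6: L[6]=7 C[5]=3 → dur=7, Σ=52 | A=load:t6 B=compute:t5 [load-bound]
step 7: L[7]=4 C[6]=8 → dur=8, Σ=60 | A=compute:t6 B=load:t7 [compute-bound]
step 8: L[8]=3 C[7]=6 → dur=6, Σ=66 | A=load:t8 B=compute:t7 [compute-bound]
step 9: C[8]=2 → dur=2, Σ=68 | A=compute:t8 B=idle [compute-only]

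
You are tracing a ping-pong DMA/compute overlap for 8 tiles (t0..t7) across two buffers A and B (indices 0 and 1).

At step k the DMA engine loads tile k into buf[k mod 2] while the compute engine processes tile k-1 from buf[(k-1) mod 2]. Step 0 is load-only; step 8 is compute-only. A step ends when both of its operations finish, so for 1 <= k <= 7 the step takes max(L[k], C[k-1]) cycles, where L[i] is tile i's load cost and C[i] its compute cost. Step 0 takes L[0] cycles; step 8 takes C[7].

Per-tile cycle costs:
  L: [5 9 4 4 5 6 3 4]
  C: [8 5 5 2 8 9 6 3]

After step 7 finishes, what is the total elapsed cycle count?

k=0 load=t0/5c comp=- wait=5 total=5
k=1 load=t1/9c comp=t0/8c wait=9 total=14
k=2 load=t2/4c comp=t1/5c wait=5 total=19
k=3 load=t3/4c comp=t2/5c wait=5 total=24
k=4 load=t4/5c comp=t3/2c wait=5 total=29
k=5 load=t5/6c comp=t4/8c wait=8 total=37
k=6 load=t6/3c comp=t5/9c wait=9 total=46
k=7 load=t7/4c comp=t6/6c wait=6 total=52
k=8 load=- comp=t7/3c wait=3 total=55

end_cycle[7] = 52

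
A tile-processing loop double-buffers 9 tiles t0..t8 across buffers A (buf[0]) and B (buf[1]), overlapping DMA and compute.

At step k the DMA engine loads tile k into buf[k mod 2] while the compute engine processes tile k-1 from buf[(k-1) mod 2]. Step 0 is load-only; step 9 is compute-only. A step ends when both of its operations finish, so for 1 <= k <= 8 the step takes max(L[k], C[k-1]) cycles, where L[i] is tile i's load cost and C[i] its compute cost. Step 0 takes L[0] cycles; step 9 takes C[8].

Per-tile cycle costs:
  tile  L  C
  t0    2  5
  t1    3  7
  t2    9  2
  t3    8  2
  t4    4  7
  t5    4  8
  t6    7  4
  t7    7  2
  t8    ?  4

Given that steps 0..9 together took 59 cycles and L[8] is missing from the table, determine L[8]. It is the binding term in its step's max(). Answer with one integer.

step 0 | dur = L[0]=2 = 2
step 1 | dur = max(L[1]=3, C[0]=5) = 5
step 2 | dur = max(L[2]=9, C[1]=7) = 9
step 3 | dur = max(L[3]=8, C[2]=2) = 8
step 4 | dur = max(L[4]=4, C[3]=2) = 4
step 5 | dur = max(L[5]=4, C[4]=7) = 7
step 6 | dur = max(L[6]=7, C[5]=8) = 8
step 7 | dur = max(L[7]=7, C[6]=4) = 7
step 8 | dur = max(L[8]=?, C[7]=2) = L[8]  (unknown; binding)
step 9 | dur = C[8]=4 = 4
sum of known step durations = 54
dur[8] = total - known = 59 - 54 = 5
L[8] is the binding max in step 8, so L[8] = dur[8] = 5

L[8] = 5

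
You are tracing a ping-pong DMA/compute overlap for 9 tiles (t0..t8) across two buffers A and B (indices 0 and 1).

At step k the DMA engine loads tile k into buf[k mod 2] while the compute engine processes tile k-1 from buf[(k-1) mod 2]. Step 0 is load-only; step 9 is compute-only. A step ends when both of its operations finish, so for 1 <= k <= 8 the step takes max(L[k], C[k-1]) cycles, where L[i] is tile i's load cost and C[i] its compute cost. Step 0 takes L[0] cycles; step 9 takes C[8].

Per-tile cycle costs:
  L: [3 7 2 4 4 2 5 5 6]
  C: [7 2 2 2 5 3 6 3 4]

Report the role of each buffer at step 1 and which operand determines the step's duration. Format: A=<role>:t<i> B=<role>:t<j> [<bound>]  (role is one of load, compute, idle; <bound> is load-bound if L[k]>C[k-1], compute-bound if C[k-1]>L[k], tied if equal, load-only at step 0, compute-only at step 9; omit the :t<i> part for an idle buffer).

step 1: A=compute:t0 B=load:t1 [tied]

  0. 3=3c; end=3; A:t0 B:-
  1. max(7,7)=7c; end=10; A:t0 B:t1
  2. max(2,2)=2c; end=12; A:t2 B:t1
  3. max(4,2)=4c; end=16; A:t2 B:t3
  4. max(4,2)=4c; end=20; A:t4 B:t3
  5. max(2,5)=5c; end=25; A:t4 B:t5
  6. max(5,3)=5c; end=30; A:t6 B:t5
  7. max(5,6)=6c; end=36; A:t6 B:t7
  8. max(6,3)=6c; end=42; A:t8 B:t7
  9. 4=4c; end=46; A:t8 B:t7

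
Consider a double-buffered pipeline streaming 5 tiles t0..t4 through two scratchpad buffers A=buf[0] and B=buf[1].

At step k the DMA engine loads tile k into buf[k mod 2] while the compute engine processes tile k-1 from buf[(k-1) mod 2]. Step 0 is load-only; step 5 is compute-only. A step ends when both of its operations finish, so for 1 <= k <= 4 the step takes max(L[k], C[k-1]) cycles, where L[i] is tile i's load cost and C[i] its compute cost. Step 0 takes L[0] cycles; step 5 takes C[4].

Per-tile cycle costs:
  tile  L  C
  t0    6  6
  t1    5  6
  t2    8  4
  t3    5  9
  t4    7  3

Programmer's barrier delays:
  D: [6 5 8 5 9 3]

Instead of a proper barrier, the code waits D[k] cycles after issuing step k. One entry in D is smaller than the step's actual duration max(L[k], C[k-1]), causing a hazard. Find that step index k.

step 0: need L[0]=6 = 6; D[0]=6 ok
step 1: need max(L[1]=5,C[0]=6) = 6; D[1]=5 SHORT
step 2: need max(L[2]=8,C[1]=6) = 8; D[2]=8 ok
step 3: need max(L[3]=5,C[2]=4) = 5; D[3]=5 ok
step 4: need max(L[4]=7,C[3]=9) = 9; D[4]=9 ok
step 5: need C[4]=3 = 3; D[5]=3 ok

hazard at step 1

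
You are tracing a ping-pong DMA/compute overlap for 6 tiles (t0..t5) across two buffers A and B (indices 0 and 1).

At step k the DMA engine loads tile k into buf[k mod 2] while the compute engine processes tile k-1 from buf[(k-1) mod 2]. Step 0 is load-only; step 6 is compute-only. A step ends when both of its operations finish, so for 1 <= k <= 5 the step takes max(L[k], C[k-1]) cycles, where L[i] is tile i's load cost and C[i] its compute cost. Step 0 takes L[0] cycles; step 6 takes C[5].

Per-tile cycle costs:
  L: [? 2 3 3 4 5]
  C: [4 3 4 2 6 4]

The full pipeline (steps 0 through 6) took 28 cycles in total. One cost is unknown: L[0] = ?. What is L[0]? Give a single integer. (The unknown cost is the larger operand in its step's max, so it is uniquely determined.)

L[0] = 3

step 0: dur = L[0]=? = L[0]  (unknown; binding)
step 1: dur = max(L[1]=2, C[0]=4) = 4
step 2: dur = max(L[2]=3, C[1]=3) = 3
step 3: dur = max(L[3]=3, C[2]=4) = 4
step 4: dur = max(L[4]=4, C[3]=2) = 4
step 5: dur = max(L[5]=5, C[4]=6) = 6
step 6: dur = C[5]=4 = 4
sum of known step durations = 25
dur[0] = total - known = 28 - 25 = 3
L[0] is the binding max in step 0, so L[0] = dur[0] = 3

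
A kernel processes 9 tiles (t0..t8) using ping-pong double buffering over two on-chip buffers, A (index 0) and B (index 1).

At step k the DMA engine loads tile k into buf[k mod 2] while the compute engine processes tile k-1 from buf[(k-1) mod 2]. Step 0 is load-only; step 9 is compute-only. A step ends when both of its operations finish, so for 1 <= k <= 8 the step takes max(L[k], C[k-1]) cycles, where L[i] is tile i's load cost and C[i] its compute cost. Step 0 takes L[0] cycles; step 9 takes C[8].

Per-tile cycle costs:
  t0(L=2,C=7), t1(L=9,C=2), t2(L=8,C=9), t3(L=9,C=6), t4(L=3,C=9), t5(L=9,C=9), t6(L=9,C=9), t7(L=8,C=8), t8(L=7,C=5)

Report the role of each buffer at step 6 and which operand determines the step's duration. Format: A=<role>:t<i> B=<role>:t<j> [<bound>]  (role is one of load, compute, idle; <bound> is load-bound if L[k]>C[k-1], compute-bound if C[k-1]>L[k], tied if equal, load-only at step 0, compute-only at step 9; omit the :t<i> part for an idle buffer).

[0] DMA t0→A (2c) ∥ CU idle ⇒ 2c, clock 2
[1] DMA t1→B (9c) ∥ CU A:t0 (7c) ⇒ 9c, clock 11
[2] DMA t2→A (8c) ∥ CU B:t1 (2c) ⇒ 8c, clock 19
[3] DMA t3→B (9c) ∥ CU A:t2 (9c) ⇒ 9c, clock 28
[4] DMA t4→A (3c) ∥ CU B:t3 (6c) ⇒ 6c, clock 34
[5] DMA t5→B (9c) ∥ CU A:t4 (9c) ⇒ 9c, clock 43
[6] DMA t6→A (9c) ∥ CU B:t5 (9c) ⇒ 9c, clock 52
[7] DMA t7→B (8c) ∥ CU A:t6 (9c) ⇒ 9c, clock 61
[8] DMA t8→A (7c) ∥ CU B:t7 (8c) ⇒ 8c, clock 69
[9] DMA idle ∥ CU A:t8 (5c) ⇒ 5c, clock 74

step 6: A=load:t6 B=compute:t5 [tied]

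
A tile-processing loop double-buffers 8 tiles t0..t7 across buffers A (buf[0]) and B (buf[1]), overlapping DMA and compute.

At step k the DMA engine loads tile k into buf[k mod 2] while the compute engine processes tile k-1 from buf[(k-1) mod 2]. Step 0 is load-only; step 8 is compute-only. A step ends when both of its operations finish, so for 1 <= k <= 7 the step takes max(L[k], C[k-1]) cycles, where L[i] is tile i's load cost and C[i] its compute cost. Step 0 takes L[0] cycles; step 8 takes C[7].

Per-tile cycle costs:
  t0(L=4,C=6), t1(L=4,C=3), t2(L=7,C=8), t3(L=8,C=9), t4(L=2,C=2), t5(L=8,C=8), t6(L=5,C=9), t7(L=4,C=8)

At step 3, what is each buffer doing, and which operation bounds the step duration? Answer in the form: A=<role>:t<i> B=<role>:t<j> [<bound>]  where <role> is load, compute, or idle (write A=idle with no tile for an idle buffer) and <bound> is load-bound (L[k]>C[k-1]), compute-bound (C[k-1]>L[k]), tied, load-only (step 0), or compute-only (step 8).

step 3: A=compute:t2 B=load:t3 [tied]

[0] DMA t0→A (4c) ∥ CU idle ⇒ 4c, clock 4
[1] DMA t1→B (4c) ∥ CU A:t0 (6c) ⇒ 6c, clock 10
[2] DMA t2→A (7c) ∥ CU B:t1 (3c) ⇒ 7c, clock 17
[3] DMA t3→B (8c) ∥ CU A:t2 (8c) ⇒ 8c, clock 25
[4] DMA t4→A (2c) ∥ CU B:t3 (9c) ⇒ 9c, clock 34
[5] DMA t5→B (8c) ∥ CU A:t4 (2c) ⇒ 8c, clock 42
[6] DMA t6→A (5c) ∥ CU B:t5 (8c) ⇒ 8c, clock 50
[7] DMA t7→B (4c) ∥ CU A:t6 (9c) ⇒ 9c, clock 59
[8] DMA idle ∥ CU B:t7 (8c) ⇒ 8c, clock 67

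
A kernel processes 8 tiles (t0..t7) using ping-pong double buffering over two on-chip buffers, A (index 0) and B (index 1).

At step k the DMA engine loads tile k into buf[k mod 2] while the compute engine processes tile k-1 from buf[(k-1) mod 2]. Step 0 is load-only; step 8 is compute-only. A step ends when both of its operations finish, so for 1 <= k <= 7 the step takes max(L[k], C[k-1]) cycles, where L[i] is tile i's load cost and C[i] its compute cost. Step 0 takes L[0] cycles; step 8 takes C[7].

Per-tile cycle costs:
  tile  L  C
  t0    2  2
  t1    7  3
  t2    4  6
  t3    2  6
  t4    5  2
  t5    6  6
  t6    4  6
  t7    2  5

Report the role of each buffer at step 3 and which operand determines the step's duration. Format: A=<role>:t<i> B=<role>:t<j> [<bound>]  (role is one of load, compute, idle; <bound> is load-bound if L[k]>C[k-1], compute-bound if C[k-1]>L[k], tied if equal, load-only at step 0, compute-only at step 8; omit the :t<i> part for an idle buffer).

step 3: A=compute:t2 B=load:t3 [compute-bound]

[0] DMA t0→A (2c) ∥ CU idle ⇒ 2c, clock 2
[1] DMA t1→B (7c) ∥ CU A:t0 (2c) ⇒ 7c, clock 9
[2] DMA t2→A (4c) ∥ CU B:t1 (3c) ⇒ 4c, clock 13
[3] DMA t3→B (2c) ∥ CU A:t2 (6c) ⇒ 6c, clock 19
[4] DMA t4→A (5c) ∥ CU B:t3 (6c) ⇒ 6c, clock 25
[5] DMA t5→B (6c) ∥ CU A:t4 (2c) ⇒ 6c, clock 31
[6] DMA t6→A (4c) ∥ CU B:t5 (6c) ⇒ 6c, clock 37
[7] DMA t7→B (2c) ∥ CU A:t6 (6c) ⇒ 6c, clock 43
[8] DMA idle ∥ CU B:t7 (5c) ⇒ 5c, clock 48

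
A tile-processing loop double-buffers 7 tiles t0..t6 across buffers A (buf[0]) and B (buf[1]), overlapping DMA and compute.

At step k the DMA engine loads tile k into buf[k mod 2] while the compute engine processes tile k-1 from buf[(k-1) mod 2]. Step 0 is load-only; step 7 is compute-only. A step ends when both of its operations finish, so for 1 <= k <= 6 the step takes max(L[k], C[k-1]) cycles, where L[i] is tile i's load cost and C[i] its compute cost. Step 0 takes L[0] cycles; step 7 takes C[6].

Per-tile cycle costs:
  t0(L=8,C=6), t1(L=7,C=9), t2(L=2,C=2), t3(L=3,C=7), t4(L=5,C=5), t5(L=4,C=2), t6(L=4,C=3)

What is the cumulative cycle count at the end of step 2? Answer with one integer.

end_cycle[2] = 24

step 0: L[0]=8 → dur=8, Σ=8 | A=load:t0 B=idle [load-only]
step 1: L[1]=7 C[0]=6 → dur=7, Σ=15 | A=compute:t0 B=load:t1 [load-bound]
step 2: L[2]=2 C[1]=9 → dur=9, Σ=24 | A=load:t2 B=compute:t1 [compute-bound]
step 3: L[3]=3 C[2]=2 → dur=3, Σ=27 | A=compute:t2 B=load:t3 [load-bound]
step 4: L[4]=5 C[3]=7 → dur=7, Σ=34 | A=load:t4 B=compute:t3 [compute-bound]
step 5: L[5]=4 C[4]=5 → dur=5, Σ=39 | A=compute:t4 B=load:t5 [compute-bound]
step 6: L[6]=4 C[5]=2 → dur=4, Σ=43 | A=load:t6 B=compute:t5 [load-bound]
step 7: C[6]=3 → dur=3, Σ=46 | A=compute:t6 B=idle [compute-only]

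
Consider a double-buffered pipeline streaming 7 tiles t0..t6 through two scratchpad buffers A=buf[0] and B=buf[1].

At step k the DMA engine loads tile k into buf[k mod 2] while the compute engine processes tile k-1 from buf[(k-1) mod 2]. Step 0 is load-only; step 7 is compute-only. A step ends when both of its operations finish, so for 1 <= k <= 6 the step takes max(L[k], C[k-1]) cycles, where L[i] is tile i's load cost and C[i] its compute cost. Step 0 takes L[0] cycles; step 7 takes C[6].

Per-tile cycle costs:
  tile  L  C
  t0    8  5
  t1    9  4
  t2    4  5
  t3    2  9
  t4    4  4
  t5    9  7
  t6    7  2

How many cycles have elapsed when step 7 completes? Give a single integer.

  0. 8=8c; end=8; A:t0 B:-
  1. max(9,5)=9c; end=17; A:t0 B:t1
  2. max(4,4)=4c; end=21; A:t2 B:t1
  3. max(2,5)=5c; end=26; A:t2 B:t3
  4. max(4,9)=9c; end=35; A:t4 B:t3
  5. max(9,4)=9c; end=44; A:t4 B:t5
  6. max(7,7)=7c; end=51; A:t6 B:t5
  7. 2=2c; end=53; A:t6 B:t5

end_cycle[7] = 53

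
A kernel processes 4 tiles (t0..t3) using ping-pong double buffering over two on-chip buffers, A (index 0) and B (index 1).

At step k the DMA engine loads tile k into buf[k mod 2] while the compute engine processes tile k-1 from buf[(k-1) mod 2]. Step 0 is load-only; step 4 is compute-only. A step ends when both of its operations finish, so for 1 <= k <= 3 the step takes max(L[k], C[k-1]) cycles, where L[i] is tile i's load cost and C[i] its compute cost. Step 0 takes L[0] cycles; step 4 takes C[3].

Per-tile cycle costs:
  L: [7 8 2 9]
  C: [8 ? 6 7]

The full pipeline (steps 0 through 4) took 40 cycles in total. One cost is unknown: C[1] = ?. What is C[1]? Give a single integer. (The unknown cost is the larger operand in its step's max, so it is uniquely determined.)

step 0: dur = L[0]=7 = 7
step 1: dur = max(L[1]=8, C[0]=8) = 8
step 2: dur = max(L[2]=2, C[1]=?) = C[1]  (unknown; binding)
step 3: dur = max(L[3]=9, C[2]=6) = 9
step 4: dur = C[3]=7 = 7
sum of known step durations = 31
dur[2] = total - known = 40 - 31 = 9
C[1] is the binding max in step 2, so C[1] = dur[2] = 9

C[1] = 9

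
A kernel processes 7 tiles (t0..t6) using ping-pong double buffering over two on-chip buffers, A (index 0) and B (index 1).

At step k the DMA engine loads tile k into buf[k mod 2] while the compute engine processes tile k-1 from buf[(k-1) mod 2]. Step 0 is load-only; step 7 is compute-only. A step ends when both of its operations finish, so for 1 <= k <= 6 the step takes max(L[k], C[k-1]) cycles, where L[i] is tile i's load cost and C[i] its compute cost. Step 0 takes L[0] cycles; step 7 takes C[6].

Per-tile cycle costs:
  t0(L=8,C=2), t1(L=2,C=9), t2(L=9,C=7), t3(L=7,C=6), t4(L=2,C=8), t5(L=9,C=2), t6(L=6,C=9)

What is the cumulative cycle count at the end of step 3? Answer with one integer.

end_cycle[3] = 26

k=0 load=t0/8c comp=- wait=8 total=8
k=1 load=t1/2c comp=t0/2c wait=2 total=10
k=2 load=t2/9c comp=t1/9c wait=9 total=19
k=3 load=t3/7c comp=t2/7c wait=7 total=26
k=4 load=t4/2c comp=t3/6c wait=6 total=32
k=5 load=t5/9c comp=t4/8c wait=9 total=41
k=6 load=t6/6c comp=t5/2c wait=6 total=47
k=7 load=- comp=t6/9c wait=9 total=56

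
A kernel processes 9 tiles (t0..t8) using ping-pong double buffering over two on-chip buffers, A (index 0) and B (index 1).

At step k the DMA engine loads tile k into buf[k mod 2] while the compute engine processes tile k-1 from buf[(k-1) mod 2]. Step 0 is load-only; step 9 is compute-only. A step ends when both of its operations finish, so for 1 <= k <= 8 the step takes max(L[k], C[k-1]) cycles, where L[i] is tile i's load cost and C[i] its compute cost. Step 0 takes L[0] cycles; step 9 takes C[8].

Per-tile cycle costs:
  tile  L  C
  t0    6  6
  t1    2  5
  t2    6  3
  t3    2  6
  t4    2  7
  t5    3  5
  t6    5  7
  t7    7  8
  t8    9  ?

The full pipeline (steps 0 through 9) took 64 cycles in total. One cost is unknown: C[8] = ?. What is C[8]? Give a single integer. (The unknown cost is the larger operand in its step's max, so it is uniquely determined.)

step 0 = dur = L[0]=6 = 6
step 1 = dur = max(L[1]=2, C[0]=6) = 6
step 2 = dur = max(L[2]=6, C[1]=5) = 6
step 3 = dur = max(L[3]=2, C[2]=3) = 3
step 4 = dur = max(L[4]=2, C[3]=6) = 6
step 5 = dur = max(L[5]=3, C[4]=7) = 7
step 6 = dur = max(L[6]=5, C[5]=5) = 5
step 7 = dur = max(L[7]=7, C[6]=7) = 7
step 8 = dur = max(L[8]=9, C[7]=8) = 9
step 9 = dur = C[8]=? = C[8]  (unknown; binding)
sum of known step durations = 55
dur[9] = total - known = 64 - 55 = 9
C[8] is the binding max in step 9, so C[8] = dur[9] = 9

C[8] = 9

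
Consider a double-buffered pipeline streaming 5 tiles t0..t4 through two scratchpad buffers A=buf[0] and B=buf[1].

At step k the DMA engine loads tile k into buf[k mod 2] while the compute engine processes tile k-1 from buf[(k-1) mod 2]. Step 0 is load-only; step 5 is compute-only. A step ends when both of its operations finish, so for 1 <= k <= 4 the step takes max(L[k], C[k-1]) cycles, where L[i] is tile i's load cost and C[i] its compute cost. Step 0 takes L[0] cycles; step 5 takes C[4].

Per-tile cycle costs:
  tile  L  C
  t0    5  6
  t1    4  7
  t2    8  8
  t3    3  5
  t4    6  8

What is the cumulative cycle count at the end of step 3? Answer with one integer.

  0. 5=5c; end=5; A:t0 B:-
  1. max(4,6)=6c; end=11; A:t0 B:t1
  2. max(8,7)=8c; end=19; A:t2 B:t1
  3. max(3,8)=8c; end=27; A:t2 B:t3
  4. max(6,5)=6c; end=33; A:t4 B:t3
  5. 8=8c; end=41; A:t4 B:t3

end_cycle[3] = 27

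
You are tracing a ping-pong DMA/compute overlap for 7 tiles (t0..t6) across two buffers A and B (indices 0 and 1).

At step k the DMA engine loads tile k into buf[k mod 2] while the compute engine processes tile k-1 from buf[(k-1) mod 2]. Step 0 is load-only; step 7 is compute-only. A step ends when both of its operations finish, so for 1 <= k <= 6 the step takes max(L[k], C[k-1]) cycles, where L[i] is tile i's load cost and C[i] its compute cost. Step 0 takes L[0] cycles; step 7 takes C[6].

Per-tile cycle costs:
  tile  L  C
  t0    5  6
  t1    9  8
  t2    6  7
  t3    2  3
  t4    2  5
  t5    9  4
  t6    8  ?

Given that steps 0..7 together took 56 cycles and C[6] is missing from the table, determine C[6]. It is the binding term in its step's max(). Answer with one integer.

step 0: dur = L[0]=5 = 5
step 1: dur = max(L[1]=9, C[0]=6) = 9
step 2: dur = max(L[2]=6, C[1]=8) = 8
step 3: dur = max(L[3]=2, C[2]=7) = 7
step 4: dur = max(L[4]=2, C[3]=3) = 3
step 5: dur = max(L[5]=9, C[4]=5) = 9
step 6: dur = max(L[6]=8, C[5]=4) = 8
step 7: dur = C[6]=? = C[6]  (unknown; binding)
sum of known step durations = 49
dur[7] = total - known = 56 - 49 = 7
C[6] is the binding max in step 7, so C[6] = dur[7] = 7

C[6] = 7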